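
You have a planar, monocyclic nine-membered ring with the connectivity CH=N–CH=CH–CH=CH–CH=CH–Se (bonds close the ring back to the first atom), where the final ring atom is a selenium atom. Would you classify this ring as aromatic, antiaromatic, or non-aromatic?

Every ring atom contributes a p orbital perpendicular to the ring (each doubly-bonded ring atom is sp² with one p-orbital electron; the doubly-bonded nitrogens are pyridine-type — their lone pairs lie in the ring plane, leaving one electron in the p orbital; the selenium donates one lone pair from its p orbital), so the π system is cyclic and fully conjugated.
Counting π electrons: 4 × 2 = 8 from the double-bond units + 2 from the Se atom = 10.
Since 10 = 4·2 + 2, the ring meets the 4n+2 criterion.

Aromatic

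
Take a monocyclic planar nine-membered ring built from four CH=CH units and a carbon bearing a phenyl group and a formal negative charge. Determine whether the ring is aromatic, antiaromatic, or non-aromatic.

Check conjugation: the double-bond atoms are sp², each contributing one p electron; the carbanion's lone pair occupies the p orbital — every position has a p orbital, so the cyclic π system is continuous.
Counting π electrons: 4 × 2 = 8 from the double-bond units + 2 from the C(phenyl)(-) atom = 10.
That gives a 4n+2 count (10, n = 2).

Aromatic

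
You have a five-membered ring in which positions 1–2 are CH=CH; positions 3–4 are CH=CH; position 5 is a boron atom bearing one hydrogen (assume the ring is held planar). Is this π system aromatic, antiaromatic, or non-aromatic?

Check conjugation: each doubly-bonded ring atom is sp² with one p-orbital electron; the boron has an empty p orbital — every position has a p orbital, so the cyclic π system is continuous.
Tallying contributions gives 2 × 2 = 4 from the double-bond units + 0 from the BH atom = 4.
A 4n π count (4, n = 1) in a planar conjugated ring means antiaromatic.

Antiaromatic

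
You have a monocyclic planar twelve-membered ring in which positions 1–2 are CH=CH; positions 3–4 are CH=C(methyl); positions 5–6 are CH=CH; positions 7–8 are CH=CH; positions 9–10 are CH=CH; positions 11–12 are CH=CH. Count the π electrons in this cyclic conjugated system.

All ring atoms are sp² and supply a p orbital to the ring (every atom in a ring double bond is sp² and brings one electron to the p orbital); the conjugation is uninterrupted.
Counting π electrons: 6 × 2 = 12 from the 6 double-bond units.

12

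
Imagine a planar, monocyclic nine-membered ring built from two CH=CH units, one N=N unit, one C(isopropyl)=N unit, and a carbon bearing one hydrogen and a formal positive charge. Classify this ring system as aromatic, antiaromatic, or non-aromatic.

Antiaromatic

The p orbitals form a continuous loop: each doubly-bonded ring atom is sp² with one p-orbital electron; each sp² =N– keeps its lone pair in-plane and puts one electron into the π system; the carbocation has an empty p orbital. The ring is fully conjugated.
Adding the contributions, 4 × 2 = 8 from the double-bond units + 0 from the CH(+) atom = 8.
8 is a 4n count (n = 2), so the planar conjugated ring is antiaromatic.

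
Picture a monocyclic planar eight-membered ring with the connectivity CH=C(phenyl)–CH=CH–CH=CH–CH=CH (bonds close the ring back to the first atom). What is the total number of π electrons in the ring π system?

Check conjugation: every atom in a ring double bond is sp² and brings one electron to the p orbital — every position has a p orbital, so the cyclic π system is continuous.
π-electron count: 4 × 2 = 8 from the 4 double-bond units.

8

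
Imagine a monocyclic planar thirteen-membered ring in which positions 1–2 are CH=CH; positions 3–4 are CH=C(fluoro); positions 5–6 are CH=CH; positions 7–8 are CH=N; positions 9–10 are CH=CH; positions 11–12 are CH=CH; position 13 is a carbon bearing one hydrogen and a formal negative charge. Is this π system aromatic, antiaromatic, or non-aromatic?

The p orbitals form a continuous loop: the double-bond atoms are sp², each contributing one p electron; the doubly-bonded nitrogens are pyridine-type — their lone pairs lie in the ring plane, leaving one electron in the p orbital; the carbanion's lone pair occupies the p orbital. The ring is fully conjugated.
Counting π electrons: 6 × 2 = 12 from the double-bond units + 2 from the CH(-) atom = 14.
14 = 4(3) + 2, which satisfies Hückel's 4n+2 rule.

Aromatic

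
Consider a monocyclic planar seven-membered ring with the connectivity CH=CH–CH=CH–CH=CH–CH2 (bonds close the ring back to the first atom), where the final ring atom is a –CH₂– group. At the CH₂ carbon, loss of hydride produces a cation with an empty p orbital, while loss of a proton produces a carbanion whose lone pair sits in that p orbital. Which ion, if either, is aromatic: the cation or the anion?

The cation

In either ion the ring is fully conjugated: every atom, including the new sp² carbon, supplies a p orbital.
Cation: 3 × 2 + 0 = 6 π electrons → 4(1)+2, aromatic.
Anion: 3 × 2 + 2 = 8 π electrons → 4(2), antiaromatic.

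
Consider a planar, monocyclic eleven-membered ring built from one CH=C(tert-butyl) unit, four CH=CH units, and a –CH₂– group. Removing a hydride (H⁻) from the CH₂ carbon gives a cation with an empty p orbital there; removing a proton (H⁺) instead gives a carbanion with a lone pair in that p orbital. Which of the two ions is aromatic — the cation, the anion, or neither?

The cation

In both ions every ring atom is sp² and contributes a p orbital, so both rings are fully conjugated.
Cation: 5 × 2 + 0 = 10 π electrons → 4(2)+2, aromatic.
Anion: 5 × 2 + 2 = 12 π electrons → 4(3), antiaromatic.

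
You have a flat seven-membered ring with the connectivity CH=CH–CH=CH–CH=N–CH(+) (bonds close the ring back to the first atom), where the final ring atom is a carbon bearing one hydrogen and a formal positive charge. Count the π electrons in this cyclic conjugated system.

Every ring atom contributes a p orbital perpendicular to the ring (every atom in a ring double bond is sp² and brings one electron to the p orbital; each sp² =N– keeps its lone pair in-plane and puts one electron into the π system; the carbocation has an empty p orbital), so the π system is cyclic and fully conjugated.
Adding the contributions, 3 × 2 = 6 from the double-bond units + 0 from the CH(+) atom = 6.

6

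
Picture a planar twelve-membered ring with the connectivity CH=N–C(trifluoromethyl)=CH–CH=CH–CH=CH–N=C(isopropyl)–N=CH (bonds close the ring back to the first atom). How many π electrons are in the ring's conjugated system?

12

Every ring atom contributes a p orbital perpendicular to the ring (each doubly-bonded ring atom is sp² with one p-orbital electron; the doubly-bonded nitrogens are pyridine-type — their lone pairs lie in the ring plane, leaving one electron in the p orbital), so the π system is cyclic and fully conjugated.
π-electron count: 6 × 2 = 12 from the 6 double-bond units.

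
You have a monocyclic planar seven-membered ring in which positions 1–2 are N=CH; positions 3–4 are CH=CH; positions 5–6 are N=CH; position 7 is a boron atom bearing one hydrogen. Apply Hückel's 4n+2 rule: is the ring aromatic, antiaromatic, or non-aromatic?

Aromatic

All ring atoms are sp² and supply a p orbital to the ring (the double-bond atoms are sp², each contributing one p electron; each =N– nitrogen is pyridine-type (lone pair in the sp² plane, one electron in the p orbital); the boron has an empty p orbital); the conjugation is uninterrupted.
Adding the contributions, 3 × 2 = 6 from the double-bond units + 0 from the BH atom = 6.
6 = 4(1) + 2, which satisfies Hückel's 4n+2 rule.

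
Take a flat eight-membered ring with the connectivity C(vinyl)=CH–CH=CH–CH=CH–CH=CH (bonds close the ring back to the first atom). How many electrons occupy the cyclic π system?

8

Check conjugation: the double-bond atoms are sp², each contributing one p electron — every position has a p orbital, so the cyclic π system is continuous.
Tallying contributions gives 4 × 2 = 8 from the 4 double-bond units.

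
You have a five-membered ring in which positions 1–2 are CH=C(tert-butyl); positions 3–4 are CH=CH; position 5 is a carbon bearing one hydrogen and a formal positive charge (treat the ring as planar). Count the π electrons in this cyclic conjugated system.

4

All ring atoms are sp² and supply a p orbital to the ring (each doubly-bonded ring atom is sp² with one p-orbital electron; the carbocation has an empty p orbital); the conjugation is uninterrupted.
π-electron count: 2 × 2 = 4 from the double-bond units + 0 from the CH(+) atom = 4.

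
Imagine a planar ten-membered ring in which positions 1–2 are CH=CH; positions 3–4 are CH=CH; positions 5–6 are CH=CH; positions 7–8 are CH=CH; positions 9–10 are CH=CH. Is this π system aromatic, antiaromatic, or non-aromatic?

Every ring atom contributes a p orbital perpendicular to the ring (each doubly-bonded ring atom is sp² with one p-orbital electron), so the π system is cyclic and fully conjugated.
Counting π electrons: 5 × 2 = 10 from the 5 double-bond units.
That gives a 4n+2 count (10, n = 2).

Aromatic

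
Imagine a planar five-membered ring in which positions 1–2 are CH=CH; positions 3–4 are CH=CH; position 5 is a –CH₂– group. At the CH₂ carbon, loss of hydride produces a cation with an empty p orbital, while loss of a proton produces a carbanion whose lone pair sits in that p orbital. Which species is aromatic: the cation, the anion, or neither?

Both ions have a continuous loop of p orbitals — each ring atom is sp².
Cation: 2 × 2 + 0 = 4 π electrons → 4(1), antiaromatic.
Anion: 2 × 2 + 2 = 6 π electrons → 4(1)+2, aromatic.

The anion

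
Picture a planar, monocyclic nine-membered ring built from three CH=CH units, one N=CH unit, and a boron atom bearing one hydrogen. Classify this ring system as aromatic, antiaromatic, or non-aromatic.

Antiaromatic

Every ring atom contributes a p orbital perpendicular to the ring (the double-bond atoms are sp², each contributing one p electron; each =N– nitrogen is pyridine-type (lone pair in the sp² plane, one electron in the p orbital); the boron has an empty p orbital), so the π system is cyclic and fully conjugated.
π-electron count: 4 × 2 = 8 from the double-bond units + 0 from the BH atom = 8.
With 8 = 4·2 π electrons, Hückel's rule classifies the planar ring as antiaromatic.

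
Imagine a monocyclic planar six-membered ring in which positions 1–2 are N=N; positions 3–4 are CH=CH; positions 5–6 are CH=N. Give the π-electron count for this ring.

All ring atoms are sp² and supply a p orbital to the ring (each doubly-bonded ring atom is sp² with one p-orbital electron; each sp² =N– keeps its lone pair in-plane and puts one electron into the π system); the conjugation is uninterrupted.
π-electron count: 3 × 2 = 6 from the 3 double-bond units.

6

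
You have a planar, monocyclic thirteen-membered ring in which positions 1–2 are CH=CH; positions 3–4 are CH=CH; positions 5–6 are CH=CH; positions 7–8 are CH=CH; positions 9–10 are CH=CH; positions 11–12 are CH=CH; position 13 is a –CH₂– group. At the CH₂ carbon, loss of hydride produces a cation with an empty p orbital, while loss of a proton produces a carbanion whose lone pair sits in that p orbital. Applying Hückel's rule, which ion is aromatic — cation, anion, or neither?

Once that carbon is sp², every ring atom has a p orbital and both ions are fully conjugated.
Cation: 6 × 2 + 0 = 12 π electrons → 4(3), antiaromatic.
Anion: 6 × 2 + 2 = 14 π electrons → 4(3)+2, aromatic.

The anion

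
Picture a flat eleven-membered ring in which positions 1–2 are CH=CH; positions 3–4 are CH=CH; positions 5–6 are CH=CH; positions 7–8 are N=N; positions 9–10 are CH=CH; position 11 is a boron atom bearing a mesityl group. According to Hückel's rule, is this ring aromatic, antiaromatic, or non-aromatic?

Every ring atom contributes a p orbital perpendicular to the ring (the double-bond atoms are sp², each contributing one p electron; each sp² =N– keeps its lone pair in-plane and puts one electron into the π system; the boron has an empty p orbital), so the π system is cyclic and fully conjugated.
π-electron count: 5 × 2 = 10 from the double-bond units + 0 from the B(mesityl) atom = 10.
Since 10 = 4·2 + 2, the ring meets the 4n+2 criterion.

Aromatic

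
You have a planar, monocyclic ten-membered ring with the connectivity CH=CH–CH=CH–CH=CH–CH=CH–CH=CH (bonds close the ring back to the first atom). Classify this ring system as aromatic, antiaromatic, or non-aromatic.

The p orbitals form a continuous loop: each doubly-bonded ring atom is sp² with one p-orbital electron. The ring is fully conjugated.
Adding the contributions, 5 × 2 = 10 from the 5 double-bond units.
Since 10 = 4·2 + 2, the ring meets the 4n+2 criterion.

Aromatic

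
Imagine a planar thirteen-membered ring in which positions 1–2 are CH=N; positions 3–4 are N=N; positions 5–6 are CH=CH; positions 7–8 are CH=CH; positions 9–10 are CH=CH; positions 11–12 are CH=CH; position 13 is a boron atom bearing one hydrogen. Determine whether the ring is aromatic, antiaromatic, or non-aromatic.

Every ring atom contributes a p orbital perpendicular to the ring (every atom in a ring double bond is sp² and brings one electron to the p orbital; each =N– nitrogen is pyridine-type (lone pair in the sp² plane, one electron in the p orbital); the boron has an empty p orbital), so the π system is cyclic and fully conjugated.
Adding the contributions, 6 × 2 = 12 from the double-bond units + 0 from the BH atom = 12.
A 4n π count (12, n = 3) in a planar conjugated ring means antiaromatic.

Antiaromatic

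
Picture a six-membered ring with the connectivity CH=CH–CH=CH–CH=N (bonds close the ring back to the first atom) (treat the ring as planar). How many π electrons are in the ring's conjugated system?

6

All ring atoms are sp² and supply a p orbital to the ring (every atom in a ring double bond is sp² and brings one electron to the p orbital; the doubly-bonded nitrogens are pyridine-type — their lone pairs lie in the ring plane, leaving one electron in the p orbital); the conjugation is uninterrupted.
Tallying contributions gives 3 × 2 = 6 from the 3 double-bond units.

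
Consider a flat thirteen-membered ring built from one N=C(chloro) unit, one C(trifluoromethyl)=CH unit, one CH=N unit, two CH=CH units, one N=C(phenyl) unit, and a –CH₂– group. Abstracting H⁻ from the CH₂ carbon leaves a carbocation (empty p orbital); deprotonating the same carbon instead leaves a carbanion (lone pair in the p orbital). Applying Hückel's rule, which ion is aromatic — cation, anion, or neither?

The anion

Once that carbon is sp², every ring atom has a p orbital and both ions are fully conjugated.
Cation: 6 × 2 + 0 = 12 π electrons → 4(3), antiaromatic.
Anion: 6 × 2 + 2 = 14 π electrons → 4(3)+2, aromatic.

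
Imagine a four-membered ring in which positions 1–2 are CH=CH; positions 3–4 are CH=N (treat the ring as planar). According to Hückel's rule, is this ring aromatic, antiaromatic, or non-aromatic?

Every ring atom contributes a p orbital perpendicular to the ring (the double-bond atoms are sp², each contributing one p electron; each =N– nitrogen is pyridine-type (lone pair in the sp² plane, one electron in the p orbital)), so the π system is cyclic and fully conjugated.
Tallying contributions gives 2 × 2 = 4 from the 2 double-bond units.
4 is a 4n count (n = 1), so the planar conjugated ring is antiaromatic.

Antiaromatic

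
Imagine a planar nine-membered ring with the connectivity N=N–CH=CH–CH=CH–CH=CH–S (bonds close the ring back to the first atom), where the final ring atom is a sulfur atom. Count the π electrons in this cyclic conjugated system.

10

All ring atoms are sp² and supply a p orbital to the ring (the double-bond atoms are sp², each contributing one p electron; each =N– nitrogen is pyridine-type (lone pair in the sp² plane, one electron in the p orbital); the sulfur donates one lone pair from its p orbital); the conjugation is uninterrupted.
π-electron count: 4 × 2 = 8 from the double-bond units + 2 from the S atom = 10.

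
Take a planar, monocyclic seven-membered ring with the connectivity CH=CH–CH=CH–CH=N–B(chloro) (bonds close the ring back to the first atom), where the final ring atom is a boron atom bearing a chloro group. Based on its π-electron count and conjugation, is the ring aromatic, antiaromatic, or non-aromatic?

Aromatic

The p orbitals form a continuous loop: every atom in a ring double bond is sp² and brings one electron to the p orbital; each =N– nitrogen is pyridine-type (lone pair in the sp² plane, one electron in the p orbital); the boron has an empty p orbital. The ring is fully conjugated.
π-electron count: 3 × 2 = 6 from the double-bond units + 0 from the B(chloro) atom = 6.
6 = 4(1) + 2, which satisfies Hückel's 4n+2 rule.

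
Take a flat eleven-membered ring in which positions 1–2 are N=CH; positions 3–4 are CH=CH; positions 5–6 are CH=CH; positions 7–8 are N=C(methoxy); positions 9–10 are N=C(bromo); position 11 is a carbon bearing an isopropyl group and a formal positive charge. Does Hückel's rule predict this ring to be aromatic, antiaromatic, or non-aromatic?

Check conjugation: every atom in a ring double bond is sp² and brings one electron to the p orbital; each sp² =N– keeps its lone pair in-plane and puts one electron into the π system; the carbocation has an empty p orbital — every position has a p orbital, so the cyclic π system is continuous.
Counting π electrons: 5 × 2 = 10 from the double-bond units + 0 from the C(isopropyl)(+) atom = 10.
That gives a 4n+2 count (10, n = 2).

Aromatic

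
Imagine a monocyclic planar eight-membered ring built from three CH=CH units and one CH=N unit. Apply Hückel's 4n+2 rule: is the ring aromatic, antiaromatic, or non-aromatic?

Antiaromatic

All ring atoms are sp² and supply a p orbital to the ring (every atom in a ring double bond is sp² and brings one electron to the p orbital; the doubly-bonded nitrogens are pyridine-type — their lone pairs lie in the ring plane, leaving one electron in the p orbital); the conjugation is uninterrupted.
Tallying contributions gives 4 × 2 = 8 from the 4 double-bond units.
8 is a 4n count (n = 2), so the planar conjugated ring is antiaromatic.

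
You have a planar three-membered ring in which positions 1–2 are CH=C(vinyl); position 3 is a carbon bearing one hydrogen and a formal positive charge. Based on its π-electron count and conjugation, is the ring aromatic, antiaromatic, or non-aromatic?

Aromatic

Every ring atom contributes a p orbital perpendicular to the ring (each doubly-bonded ring atom is sp² with one p-orbital electron; the carbocation has an empty p orbital), so the π system is cyclic and fully conjugated.
π-electron count: 1 × 2 = 2 from the double-bond unit + 0 from the CH(+) atom = 2.
Since 2 = 4·0 + 2, the ring meets the 4n+2 criterion.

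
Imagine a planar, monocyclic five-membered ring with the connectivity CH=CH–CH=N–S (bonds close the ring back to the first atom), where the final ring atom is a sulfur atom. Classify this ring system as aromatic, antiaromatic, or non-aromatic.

Aromatic

Check conjugation: each doubly-bonded ring atom is sp² with one p-orbital electron; each =N– nitrogen is pyridine-type (lone pair in the sp² plane, one electron in the p orbital); the sulfur donates one lone pair from its p orbital — every position has a p orbital, so the cyclic π system is continuous.
Tallying contributions gives 2 × 2 = 4 from the double-bond units + 2 from the S atom = 6.
With 6 π electrons (n = 1), the Hückel 4n+2 condition holds.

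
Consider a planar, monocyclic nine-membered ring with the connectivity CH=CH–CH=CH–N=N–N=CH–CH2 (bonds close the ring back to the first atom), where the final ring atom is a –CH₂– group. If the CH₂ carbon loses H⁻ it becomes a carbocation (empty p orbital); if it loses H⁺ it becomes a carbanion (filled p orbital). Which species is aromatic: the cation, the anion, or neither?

The anion

In either ion the ring is fully conjugated: every atom, including the new sp² carbon, supplies a p orbital.
Cation: 4 × 2 + 0 = 8 π electrons → 4(2), antiaromatic.
Anion: 4 × 2 + 2 = 10 π electrons → 4(2)+2, aromatic.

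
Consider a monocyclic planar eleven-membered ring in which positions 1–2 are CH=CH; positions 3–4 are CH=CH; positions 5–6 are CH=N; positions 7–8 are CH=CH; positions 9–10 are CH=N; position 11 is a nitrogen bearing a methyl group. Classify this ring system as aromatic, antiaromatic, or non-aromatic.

Antiaromatic

The p orbitals form a continuous loop: each doubly-bonded ring atom is sp² with one p-orbital electron; the doubly-bonded nitrogens are pyridine-type — their lone pairs lie in the ring plane, leaving one electron in the p orbital; the pyrrole-type nitrogen donates its lone pair from the p orbital. The ring is fully conjugated.
π-electron count: 5 × 2 = 10 from the double-bond units + 2 from the N(methyl) atom = 12.
With 12 = 4·3 π electrons, Hückel's rule classifies the planar ring as antiaromatic.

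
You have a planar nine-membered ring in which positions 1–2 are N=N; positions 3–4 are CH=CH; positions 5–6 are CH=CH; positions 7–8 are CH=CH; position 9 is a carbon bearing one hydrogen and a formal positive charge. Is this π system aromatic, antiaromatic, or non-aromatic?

Antiaromatic

All ring atoms are sp² and supply a p orbital to the ring (the double-bond atoms are sp², each contributing one p electron; each =N– nitrogen is pyridine-type (lone pair in the sp² plane, one electron in the p orbital); the carbocation has an empty p orbital); the conjugation is uninterrupted.
π-electron count: 4 × 2 = 8 from the double-bond units + 0 from the CH(+) atom = 8.
With 8 = 4·2 π electrons, Hückel's rule classifies the planar ring as antiaromatic.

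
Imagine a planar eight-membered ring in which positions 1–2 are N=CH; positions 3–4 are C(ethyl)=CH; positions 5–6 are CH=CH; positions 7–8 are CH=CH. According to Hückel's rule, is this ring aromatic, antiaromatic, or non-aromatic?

Every ring atom contributes a p orbital perpendicular to the ring (every atom in a ring double bond is sp² and brings one electron to the p orbital; the doubly-bonded nitrogens are pyridine-type — their lone pairs lie in the ring plane, leaving one electron in the p orbital), so the π system is cyclic and fully conjugated.
Counting π electrons: 4 × 2 = 8 from the 4 double-bond units.
8 is a 4n count (n = 2), so the planar conjugated ring is antiaromatic.

Antiaromatic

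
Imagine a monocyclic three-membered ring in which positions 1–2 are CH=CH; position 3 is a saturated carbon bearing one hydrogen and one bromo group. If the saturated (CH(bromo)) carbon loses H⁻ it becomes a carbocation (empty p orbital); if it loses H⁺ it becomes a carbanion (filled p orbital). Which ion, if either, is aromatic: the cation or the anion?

The cation

In either ion the ring is fully conjugated: every atom, including the new sp² carbon, supplies a p orbital.
Cation: 1 × 2 + 0 = 2 π electrons → 4(0)+2, aromatic.
Anion: 1 × 2 + 2 = 4 π electrons → 4(1), antiaromatic.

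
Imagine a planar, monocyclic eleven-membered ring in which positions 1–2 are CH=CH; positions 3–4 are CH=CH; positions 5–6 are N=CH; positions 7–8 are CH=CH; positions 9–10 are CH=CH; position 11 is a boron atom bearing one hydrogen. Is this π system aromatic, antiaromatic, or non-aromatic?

Aromatic

All ring atoms are sp² and supply a p orbital to the ring (the double-bond atoms are sp², each contributing one p electron; each sp² =N– keeps its lone pair in-plane and puts one electron into the π system; the boron has an empty p orbital); the conjugation is uninterrupted.
Counting π electrons: 5 × 2 = 10 from the double-bond units + 0 from the BH atom = 10.
With 10 π electrons (n = 2), the Hückel 4n+2 condition holds.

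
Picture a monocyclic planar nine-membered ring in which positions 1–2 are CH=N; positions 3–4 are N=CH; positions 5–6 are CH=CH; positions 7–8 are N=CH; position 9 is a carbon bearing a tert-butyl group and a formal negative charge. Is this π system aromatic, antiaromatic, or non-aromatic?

The p orbitals form a continuous loop: each doubly-bonded ring atom is sp² with one p-orbital electron; each =N– nitrogen is pyridine-type (lone pair in the sp² plane, one electron in the p orbital); the carbanion's lone pair occupies the p orbital. The ring is fully conjugated.
π-electron count: 4 × 2 = 8 from the double-bond units + 2 from the C(tert-butyl)(-) atom = 10.
Since 10 = 4·2 + 2, the ring meets the 4n+2 criterion.

Aromatic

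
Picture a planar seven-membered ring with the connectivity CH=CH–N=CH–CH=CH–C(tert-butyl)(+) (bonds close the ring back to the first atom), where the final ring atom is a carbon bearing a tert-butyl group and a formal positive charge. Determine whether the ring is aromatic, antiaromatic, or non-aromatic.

Aromatic

The p orbitals form a continuous loop: the double-bond atoms are sp², each contributing one p electron; each =N– nitrogen is pyridine-type (lone pair in the sp² plane, one electron in the p orbital); the carbocation has an empty p orbital. The ring is fully conjugated.
π-electron count: 3 × 2 = 6 from the double-bond units + 0 from the C(tert-butyl)(+) atom = 6.
With 6 π electrons (n = 1), the Hückel 4n+2 condition holds.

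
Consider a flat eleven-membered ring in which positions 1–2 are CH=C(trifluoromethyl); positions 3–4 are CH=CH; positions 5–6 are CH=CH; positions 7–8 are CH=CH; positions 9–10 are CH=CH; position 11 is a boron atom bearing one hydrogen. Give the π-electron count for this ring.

10

The p orbitals form a continuous loop: every atom in a ring double bond is sp² and brings one electron to the p orbital; the boron has an empty p orbital. The ring is fully conjugated.
Counting π electrons: 5 × 2 = 10 from the double-bond units + 0 from the BH atom = 10.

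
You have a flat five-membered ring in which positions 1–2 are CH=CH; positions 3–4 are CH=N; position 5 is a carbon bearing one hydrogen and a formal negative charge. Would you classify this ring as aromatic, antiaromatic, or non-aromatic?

Aromatic

The p orbitals form a continuous loop: the double-bond atoms are sp², each contributing one p electron; the doubly-bonded nitrogens are pyridine-type — their lone pairs lie in the ring plane, leaving one electron in the p orbital; the carbanion's lone pair occupies the p orbital. The ring is fully conjugated.
Counting π electrons: 2 × 2 = 4 from the double-bond units + 2 from the CH(-) atom = 6.
6 = 4(1) + 2, which satisfies Hückel's 4n+2 rule.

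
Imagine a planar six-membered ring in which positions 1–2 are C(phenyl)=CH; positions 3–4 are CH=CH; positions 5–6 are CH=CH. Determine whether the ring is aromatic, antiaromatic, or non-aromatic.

Check conjugation: every atom in a ring double bond is sp² and brings one electron to the p orbital — every position has a p orbital, so the cyclic π system is continuous.
Tallying contributions gives 3 × 2 = 6 from the 3 double-bond units.
With 6 π electrons (n = 1), the Hückel 4n+2 condition holds.

Aromatic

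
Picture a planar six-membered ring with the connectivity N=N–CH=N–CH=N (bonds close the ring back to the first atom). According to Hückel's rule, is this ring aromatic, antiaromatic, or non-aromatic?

Check conjugation: the double-bond atoms are sp², each contributing one p electron; the doubly-bonded nitrogens are pyridine-type — their lone pairs lie in the ring plane, leaving one electron in the p orbital — every position has a p orbital, so the cyclic π system is continuous.
Counting π electrons: 3 × 2 = 6 from the 3 double-bond units.
Since 6 = 4·1 + 2, the ring meets the 4n+2 criterion.

Aromatic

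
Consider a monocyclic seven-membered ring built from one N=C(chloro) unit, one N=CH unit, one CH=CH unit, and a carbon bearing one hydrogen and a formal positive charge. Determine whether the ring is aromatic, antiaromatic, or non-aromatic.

Every ring atom contributes a p orbital perpendicular to the ring (the double-bond atoms are sp², each contributing one p electron; each =N– nitrogen is pyridine-type (lone pair in the sp² plane, one electron in the p orbital); the carbocation has an empty p orbital), so the π system is cyclic and fully conjugated.
Tallying contributions gives 3 × 2 = 6 from the double-bond units + 0 from the CH(+) atom = 6.
Since 6 = 4·1 + 2, the ring meets the 4n+2 criterion.

Aromatic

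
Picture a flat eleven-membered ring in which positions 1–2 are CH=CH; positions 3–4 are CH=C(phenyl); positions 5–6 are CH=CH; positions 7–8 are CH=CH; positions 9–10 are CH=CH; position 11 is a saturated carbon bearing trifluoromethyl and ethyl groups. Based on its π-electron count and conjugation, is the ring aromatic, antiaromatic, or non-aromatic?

Because that saturated carbon is sp³ and has no p orbital in the ring π system at the C(trifluoromethyl)(ethyl) position, the π system cannot extend all the way around the ring.
Hückel's rule only applies to fully conjugated rings, so this one is simply non-aromatic.

Non-aromatic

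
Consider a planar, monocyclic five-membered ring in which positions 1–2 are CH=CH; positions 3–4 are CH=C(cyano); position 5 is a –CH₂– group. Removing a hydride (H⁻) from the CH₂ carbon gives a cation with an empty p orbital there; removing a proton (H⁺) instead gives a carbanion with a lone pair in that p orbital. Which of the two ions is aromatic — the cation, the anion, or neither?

Both ions have a continuous loop of p orbitals — each ring atom is sp².
Cation: 2 × 2 + 0 = 4 π electrons → 4(1), antiaromatic.
Anion: 2 × 2 + 2 = 6 π electrons → 4(1)+2, aromatic.

The anion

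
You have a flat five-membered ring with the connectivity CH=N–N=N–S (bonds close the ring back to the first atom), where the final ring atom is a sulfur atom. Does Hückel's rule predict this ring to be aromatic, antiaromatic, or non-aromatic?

The p orbitals form a continuous loop: the double-bond atoms are sp², each contributing one p electron; each =N– nitrogen is pyridine-type (lone pair in the sp² plane, one electron in the p orbital); the sulfur donates one lone pair from its p orbital. The ring is fully conjugated.
Adding the contributions, 2 × 2 = 4 from the double-bond units + 2 from the S atom = 6.
6 = 4(1) + 2, which satisfies Hückel's 4n+2 rule.

Aromatic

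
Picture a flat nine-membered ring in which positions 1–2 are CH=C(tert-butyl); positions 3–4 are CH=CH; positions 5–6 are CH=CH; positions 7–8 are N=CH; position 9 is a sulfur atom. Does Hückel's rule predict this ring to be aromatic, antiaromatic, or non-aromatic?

All ring atoms are sp² and supply a p orbital to the ring (each doubly-bonded ring atom is sp² with one p-orbital electron; the doubly-bonded nitrogens are pyridine-type — their lone pairs lie in the ring plane, leaving one electron in the p orbital; the sulfur donates one lone pair from its p orbital); the conjugation is uninterrupted.
Adding the contributions, 4 × 2 = 8 from the double-bond units + 2 from the S atom = 10.
With 10 π electrons (n = 2), the Hückel 4n+2 condition holds.

Aromatic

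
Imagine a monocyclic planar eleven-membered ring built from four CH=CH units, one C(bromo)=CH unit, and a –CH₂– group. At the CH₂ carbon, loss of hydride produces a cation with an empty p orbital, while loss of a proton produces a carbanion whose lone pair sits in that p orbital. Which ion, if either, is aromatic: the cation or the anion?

In either ion the ring is fully conjugated: every atom, including the new sp² carbon, supplies a p orbital.
Cation: 5 × 2 + 0 = 10 π electrons → 4(2)+2, aromatic.
Anion: 5 × 2 + 2 = 12 π electrons → 4(3), antiaromatic.

The cation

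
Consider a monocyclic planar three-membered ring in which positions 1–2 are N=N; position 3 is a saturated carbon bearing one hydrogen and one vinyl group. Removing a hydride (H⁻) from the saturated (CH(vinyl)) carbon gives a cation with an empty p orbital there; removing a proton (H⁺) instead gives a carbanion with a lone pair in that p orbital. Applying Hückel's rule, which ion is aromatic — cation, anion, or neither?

Once that carbon is sp², every ring atom has a p orbital and both ions are fully conjugated.
Cation: 1 × 2 + 0 = 2 π electrons → 4(0)+2, aromatic.
Anion: 1 × 2 + 2 = 4 π electrons → 4(1), antiaromatic.

The cation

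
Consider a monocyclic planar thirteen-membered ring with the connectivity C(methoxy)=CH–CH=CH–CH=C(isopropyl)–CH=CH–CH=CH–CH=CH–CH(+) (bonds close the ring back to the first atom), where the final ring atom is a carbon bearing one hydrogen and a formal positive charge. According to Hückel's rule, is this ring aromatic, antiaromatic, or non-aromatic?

Check conjugation: every atom in a ring double bond is sp² and brings one electron to the p orbital; the carbocation has an empty p orbital — every position has a p orbital, so the cyclic π system is continuous.
Adding the contributions, 6 × 2 = 12 from the double-bond units + 0 from the CH(+) atom = 12.
With 12 = 4·3 π electrons, Hückel's rule classifies the planar ring as antiaromatic.

Antiaromatic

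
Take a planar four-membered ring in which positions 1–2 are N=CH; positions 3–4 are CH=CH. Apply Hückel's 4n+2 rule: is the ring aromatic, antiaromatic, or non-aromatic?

Every ring atom contributes a p orbital perpendicular to the ring (every atom in a ring double bond is sp² and brings one electron to the p orbital; each =N– nitrogen is pyridine-type (lone pair in the sp² plane, one electron in the p orbital)), so the π system is cyclic and fully conjugated.
π-electron count: 2 × 2 = 4 from the 2 double-bond units.
A 4n π count (4, n = 1) in a planar conjugated ring means antiaromatic.

Antiaromatic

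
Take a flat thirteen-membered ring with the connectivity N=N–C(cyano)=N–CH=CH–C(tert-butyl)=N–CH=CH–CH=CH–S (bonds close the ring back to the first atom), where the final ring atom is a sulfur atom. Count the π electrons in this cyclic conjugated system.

Every ring atom contributes a p orbital perpendicular to the ring (the double-bond atoms are sp², each contributing one p electron; each =N– nitrogen is pyridine-type (lone pair in the sp² plane, one electron in the p orbital); the sulfur donates one lone pair from its p orbital), so the π system is cyclic and fully conjugated.
π-electron count: 6 × 2 = 12 from the double-bond units + 2 from the S atom = 14.

14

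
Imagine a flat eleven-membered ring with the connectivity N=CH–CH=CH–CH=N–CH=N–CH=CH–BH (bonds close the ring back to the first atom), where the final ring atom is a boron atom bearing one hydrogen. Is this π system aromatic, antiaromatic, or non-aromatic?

Aromatic

Check conjugation: every atom in a ring double bond is sp² and brings one electron to the p orbital; each sp² =N– keeps its lone pair in-plane and puts one electron into the π system; the boron has an empty p orbital — every position has a p orbital, so the cyclic π system is continuous.
π-electron count: 5 × 2 = 10 from the double-bond units + 0 from the BH atom = 10.
10 = 4(2) + 2, which satisfies Hückel's 4n+2 rule.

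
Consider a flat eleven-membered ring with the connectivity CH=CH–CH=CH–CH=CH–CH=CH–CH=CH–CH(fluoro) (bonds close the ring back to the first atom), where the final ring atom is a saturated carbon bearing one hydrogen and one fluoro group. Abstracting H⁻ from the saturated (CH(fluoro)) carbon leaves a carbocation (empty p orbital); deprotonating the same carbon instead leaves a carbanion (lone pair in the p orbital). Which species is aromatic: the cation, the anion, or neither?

The cation

In both ions every ring atom is sp² and contributes a p orbital, so both rings are fully conjugated.
Cation: 5 × 2 + 0 = 10 π electrons → 4(2)+2, aromatic.
Anion: 5 × 2 + 2 = 12 π electrons → 4(3), antiaromatic.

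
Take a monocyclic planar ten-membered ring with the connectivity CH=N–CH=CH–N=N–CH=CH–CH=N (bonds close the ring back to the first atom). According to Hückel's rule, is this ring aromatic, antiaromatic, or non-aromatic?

Aromatic

All ring atoms are sp² and supply a p orbital to the ring (every atom in a ring double bond is sp² and brings one electron to the p orbital; the doubly-bonded nitrogens are pyridine-type — their lone pairs lie in the ring plane, leaving one electron in the p orbital); the conjugation is uninterrupted.
π-electron count: 5 × 2 = 10 from the 5 double-bond units.
That gives a 4n+2 count (10, n = 2).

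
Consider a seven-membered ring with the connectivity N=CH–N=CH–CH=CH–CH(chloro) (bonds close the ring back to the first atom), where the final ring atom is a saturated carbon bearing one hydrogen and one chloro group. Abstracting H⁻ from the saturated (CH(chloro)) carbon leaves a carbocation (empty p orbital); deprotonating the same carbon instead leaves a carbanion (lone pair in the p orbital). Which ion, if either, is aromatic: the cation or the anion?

Once that carbon is sp², every ring atom has a p orbital and both ions are fully conjugated.
Cation: 3 × 2 + 0 = 6 π electrons → 4(1)+2, aromatic.
Anion: 3 × 2 + 2 = 8 π electrons → 4(2), antiaromatic.

The cation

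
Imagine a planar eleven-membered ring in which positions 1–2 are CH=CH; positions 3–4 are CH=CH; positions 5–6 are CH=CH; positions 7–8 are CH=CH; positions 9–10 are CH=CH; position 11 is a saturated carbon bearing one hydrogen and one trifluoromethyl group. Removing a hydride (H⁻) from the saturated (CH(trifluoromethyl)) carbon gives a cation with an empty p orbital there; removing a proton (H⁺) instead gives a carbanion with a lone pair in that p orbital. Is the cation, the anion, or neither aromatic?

The cation

In either ion the ring is fully conjugated: every atom, including the new sp² carbon, supplies a p orbital.
Cation: 5 × 2 + 0 = 10 π electrons → 4(2)+2, aromatic.
Anion: 5 × 2 + 2 = 12 π electrons → 4(3), antiaromatic.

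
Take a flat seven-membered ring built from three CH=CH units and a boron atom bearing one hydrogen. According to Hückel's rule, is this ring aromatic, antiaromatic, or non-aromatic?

Check conjugation: the double-bond atoms are sp², each contributing one p electron; the boron has an empty p orbital — every position has a p orbital, so the cyclic π system is continuous.
Adding the contributions, 3 × 2 = 6 from the double-bond units + 0 from the BH atom = 6.
Since 6 = 4·1 + 2, the ring meets the 4n+2 criterion.

Aromatic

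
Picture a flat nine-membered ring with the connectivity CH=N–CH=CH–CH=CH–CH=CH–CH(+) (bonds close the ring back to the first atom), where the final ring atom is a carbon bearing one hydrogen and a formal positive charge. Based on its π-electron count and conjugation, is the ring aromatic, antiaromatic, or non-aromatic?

Every ring atom contributes a p orbital perpendicular to the ring (each doubly-bonded ring atom is sp² with one p-orbital electron; each sp² =N– keeps its lone pair in-plane and puts one electron into the π system; the carbocation has an empty p orbital), so the π system is cyclic and fully conjugated.
Tallying contributions gives 4 × 2 = 8 from the double-bond units + 0 from the CH(+) atom = 8.
8 = 4(2); a planar, fully conjugated 4n system is antiaromatic.

Antiaromatic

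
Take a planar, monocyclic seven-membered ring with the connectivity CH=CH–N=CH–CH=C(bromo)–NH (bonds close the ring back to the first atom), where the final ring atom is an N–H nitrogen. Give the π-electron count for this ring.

All ring atoms are sp² and supply a p orbital to the ring (each doubly-bonded ring atom is sp² with one p-orbital electron; each sp² =N– keeps its lone pair in-plane and puts one electron into the π system; the pyrrole-type nitrogen donates its lone pair from the p orbital); the conjugation is uninterrupted.
π-electron count: 3 × 2 = 6 from the double-bond units + 2 from the NH atom = 8.

8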